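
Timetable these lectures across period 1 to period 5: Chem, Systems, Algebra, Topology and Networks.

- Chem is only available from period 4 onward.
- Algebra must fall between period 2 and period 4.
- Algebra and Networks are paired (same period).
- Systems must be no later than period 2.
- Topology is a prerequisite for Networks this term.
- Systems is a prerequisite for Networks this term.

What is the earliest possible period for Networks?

period 2

Precedence pushes Networks to at least period 2; Networks must be in the same period as Algebra, which can't be after period 4, so Networks is at most period 4.
Networks at period 2 is achievable: Networks in period 2; Algebra in period 2; Topology in period 1; Systems in period 1; Chem in period 4.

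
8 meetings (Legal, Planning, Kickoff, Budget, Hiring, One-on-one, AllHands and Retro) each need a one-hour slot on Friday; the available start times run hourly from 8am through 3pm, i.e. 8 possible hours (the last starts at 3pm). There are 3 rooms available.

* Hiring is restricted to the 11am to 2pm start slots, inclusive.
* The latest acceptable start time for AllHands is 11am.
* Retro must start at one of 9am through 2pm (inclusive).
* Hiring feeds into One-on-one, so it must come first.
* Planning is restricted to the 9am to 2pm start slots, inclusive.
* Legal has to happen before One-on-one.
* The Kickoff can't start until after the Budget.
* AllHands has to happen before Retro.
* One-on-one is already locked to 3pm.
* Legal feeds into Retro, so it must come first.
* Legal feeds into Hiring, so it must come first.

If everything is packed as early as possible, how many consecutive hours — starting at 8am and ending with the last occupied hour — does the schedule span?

8 hours

The precedence chain requires at least 3 distinct hours.
With at most 3 per hour and 8 meetings, at least 3 hours are needed.
One-on-one can't be placed before 3pm — that is hour 8 counting from 8am — so the schedule must run through at least 8 hours.
8 works (last occupied hour: 3pm): for example Retro=9am, Budget=8am, One-on-one=3pm, Planning=9am, Hiring=11am, Legal=8am, AllHands=8am, Kickoff=9am.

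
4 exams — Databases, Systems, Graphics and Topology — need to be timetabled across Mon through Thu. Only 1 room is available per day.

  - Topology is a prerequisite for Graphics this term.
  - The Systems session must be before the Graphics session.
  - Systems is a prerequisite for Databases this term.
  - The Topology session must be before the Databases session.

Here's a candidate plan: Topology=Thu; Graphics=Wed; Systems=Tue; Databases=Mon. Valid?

Topology is a prerequisite for Graphics this term — violated.
Only 1 room is available per day — holds.
Systems is a prerequisite for Databases this term — violated.
The Systems session must be before the Graphics session — holds.
The Topology session must be before the Databases session — violated.

No. The Topology session must be before the Databases session is not satisfied.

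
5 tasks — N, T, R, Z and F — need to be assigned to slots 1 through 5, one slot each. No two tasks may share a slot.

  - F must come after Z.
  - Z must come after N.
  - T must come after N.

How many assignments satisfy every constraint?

Splitting on N: it can be 1 (12), 2 (3). Listing each branch's schedules as (T, R, Z, F):
N=1: (2,3,4,5) (2,4,3,5) (2,5,3,4) (3,2,4,5) (3,4,2,5) (3,5,2,4) (4,2,3,5) (4,3,2,5) (4,5,2,3) (5,2,3,4) (5,3,2,4) (5,4,2,3) — 12.
N=2: (3,1,4,5) (4,1,3,5) (5,1,3,4) — 3.
Summing: 12 + 3 = 15.

15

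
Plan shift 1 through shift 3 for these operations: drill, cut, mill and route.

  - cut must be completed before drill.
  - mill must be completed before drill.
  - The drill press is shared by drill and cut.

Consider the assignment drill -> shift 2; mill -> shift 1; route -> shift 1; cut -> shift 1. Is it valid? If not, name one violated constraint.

Yes

The drill press is shared by drill and cut — holds.
cut must be completed before drill — holds.
mill must be completed before drill — holds.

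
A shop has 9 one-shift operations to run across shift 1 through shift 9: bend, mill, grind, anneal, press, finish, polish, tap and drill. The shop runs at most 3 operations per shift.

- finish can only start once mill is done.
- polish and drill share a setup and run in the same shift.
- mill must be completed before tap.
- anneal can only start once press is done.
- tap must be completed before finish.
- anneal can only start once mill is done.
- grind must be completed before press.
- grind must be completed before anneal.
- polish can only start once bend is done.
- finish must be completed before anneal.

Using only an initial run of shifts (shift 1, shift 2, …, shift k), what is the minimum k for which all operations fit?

4

The precedence chain requires at least 4 distinct shifts.
With at most 3 per shift and 9 operations, at least 3 shifts are needed.
4 works (last occupied shift: shift 4): for example finish in shift 3; drill in shift 3; polish in shift 3; bend in shift 1; mill in shift 1; grind in shift 1; tap in shift 2; press in shift 2; anneal in shift 4.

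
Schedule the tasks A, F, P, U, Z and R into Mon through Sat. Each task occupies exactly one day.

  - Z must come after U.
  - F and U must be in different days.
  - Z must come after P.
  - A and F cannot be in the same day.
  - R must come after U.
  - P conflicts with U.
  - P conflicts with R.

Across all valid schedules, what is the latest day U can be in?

Downstream work caps U at Fri.
U at Fri is achievable: P in Mon; F in Tue; Z in Sat; U in Fri; A in Mon; R in Sat.

Fri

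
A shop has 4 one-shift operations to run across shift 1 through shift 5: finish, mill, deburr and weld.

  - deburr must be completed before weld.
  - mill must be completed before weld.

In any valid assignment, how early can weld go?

shift 2

Precedence pushes weld to at least shift 2.
weld at shift 2 is achievable: deburr=shift 1; weld=shift 2; finish=shift 1; mill=shift 1.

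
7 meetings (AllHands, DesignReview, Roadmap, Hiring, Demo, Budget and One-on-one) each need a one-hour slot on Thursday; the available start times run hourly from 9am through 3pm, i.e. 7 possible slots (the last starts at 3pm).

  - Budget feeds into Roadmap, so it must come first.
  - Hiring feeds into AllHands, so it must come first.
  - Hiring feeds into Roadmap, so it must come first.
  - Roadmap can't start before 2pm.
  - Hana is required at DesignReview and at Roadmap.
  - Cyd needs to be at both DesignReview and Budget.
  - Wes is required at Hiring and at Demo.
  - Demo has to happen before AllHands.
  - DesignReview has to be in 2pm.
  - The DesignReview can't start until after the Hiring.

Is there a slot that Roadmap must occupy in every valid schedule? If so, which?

3pm

Roadmap's window is 2pm–3pm.
DesignReview is fixed at 2pm, and Roadmap can't share a slot with DesignReview.
So Roadmap must be 3pm.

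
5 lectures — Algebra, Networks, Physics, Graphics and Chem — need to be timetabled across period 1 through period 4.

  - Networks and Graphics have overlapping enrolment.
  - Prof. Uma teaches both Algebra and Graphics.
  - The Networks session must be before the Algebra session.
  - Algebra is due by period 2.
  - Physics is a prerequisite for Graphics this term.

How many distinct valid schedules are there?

20

Splitting on Physics: it can be period 1 (8), period 2 (8), period 3 (4). Listing each branch's schedules as (Algebra, Networks, Graphics, Chem) by period number:
Physics=period 1: (2,1,3,1) (2,1,3,2) (2,1,3,3) (2,1,3,4) (2,1,4,1) (2,1,4,2) (2,1,4,3) (2,1,4,4) — 8.
Physics=period 2: (2,1,3,1) (2,1,3,2) (2,1,3,3) (2,1,3,4) (2,1,4,1) (2,1,4,2) (2,1,4,3) (2,1,4,4) — 8.
Physics=period 3: (2,1,4,1) (2,1,4,2) (2,1,4,3) (2,1,4,4) — 4.
Summing: 8 + 8 + 4 = 20.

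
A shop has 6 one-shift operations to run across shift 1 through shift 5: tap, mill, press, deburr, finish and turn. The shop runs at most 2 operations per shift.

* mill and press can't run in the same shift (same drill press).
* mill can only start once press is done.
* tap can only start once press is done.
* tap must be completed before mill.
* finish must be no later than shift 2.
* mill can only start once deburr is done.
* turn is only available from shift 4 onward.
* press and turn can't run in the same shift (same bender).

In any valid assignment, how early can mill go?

shift 3

Precedence pushes mill to at least shift 3.
mill at shift 3 is achievable: finish=shift 1; tap=shift 2; turn=shift 4; deburr=shift 2; mill=shift 3; press=shift 1.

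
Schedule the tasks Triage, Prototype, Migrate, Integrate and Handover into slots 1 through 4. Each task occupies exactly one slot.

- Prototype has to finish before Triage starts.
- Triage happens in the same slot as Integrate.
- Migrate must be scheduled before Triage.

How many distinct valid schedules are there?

Splitting on Triage: it can be 2 (4), 3 (16), 4 (36). Listing each branch's schedules as (Prototype, Migrate, Integrate, Handover):
Triage=2: (1,1,2,1) (1,1,2,2) (1,1,2,3) (1,1,2,4) — 4.
Triage=3: (1,1,3,1) (1,1,3,2) (1,1,3,3) (1,1,3,4) (1,2,3,1) (1,2,3,2) (1,2,3,3) (1,2,3,4) (2,1,3,1) (2,1,3,2) (2,1,3,3) (2,1,3,4) (2,2,3,1) (2,2,3,2) (2,2,3,3) (2,2,3,4) — 16.
Triage=4: (1,1,4,1) (1,1,4,2) (1,1,4,3) (1,1,4,4) (1,2,4,1) (1,2,4,2) (1,2,4,3) (1,2,4,4) (1,3,4,1) (1,3,4,2) (1,3,4,3) (1,3,4,4) (2,1,4,1) (2,1,4,2) (2,1,4,3) (2,1,4,4) (2,2,4,1) (2,2,4,2) (2,2,4,3) (2,2,4,4) (2,3,4,1) (2,3,4,2) (2,3,4,3) (2,3,4,4) (3,1,4,1) (3,1,4,2) (3,1,4,3) (3,1,4,4) (3,2,4,1) (3,2,4,2) (3,2,4,3) (3,2,4,4) (3,3,4,1) (3,3,4,2) (3,3,4,3) (3,3,4,4) — 36.
Summing: 4 + 16 + 36 = 56.

56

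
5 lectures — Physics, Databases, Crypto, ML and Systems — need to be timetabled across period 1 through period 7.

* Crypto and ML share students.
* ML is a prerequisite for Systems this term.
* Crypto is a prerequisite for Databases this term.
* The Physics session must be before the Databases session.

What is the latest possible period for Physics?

period 6

Downstream work caps Physics at period 6.
Physics at period 6 is achievable: Physics=period 6; Crypto=period 1; Systems=period 3; ML=period 2; Databases=period 7.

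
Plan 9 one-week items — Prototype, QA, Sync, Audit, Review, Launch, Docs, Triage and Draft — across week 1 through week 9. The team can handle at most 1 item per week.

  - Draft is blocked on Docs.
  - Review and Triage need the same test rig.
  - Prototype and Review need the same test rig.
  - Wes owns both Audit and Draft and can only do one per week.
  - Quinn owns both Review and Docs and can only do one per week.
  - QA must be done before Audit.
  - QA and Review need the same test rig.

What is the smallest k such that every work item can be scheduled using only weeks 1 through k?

The precedence chain requires at least 2 distinct weeks.
With at most 1 per week and 9 work items, at least 9 weeks are needed.
9 works (last occupied week: week 9): for example Sync in week 6; QA in week 1; Review in week 7; Draft in week 4; Audit in week 2; Launch in week 8; Docs in week 3; Prototype in week 5; Triage in week 9.

9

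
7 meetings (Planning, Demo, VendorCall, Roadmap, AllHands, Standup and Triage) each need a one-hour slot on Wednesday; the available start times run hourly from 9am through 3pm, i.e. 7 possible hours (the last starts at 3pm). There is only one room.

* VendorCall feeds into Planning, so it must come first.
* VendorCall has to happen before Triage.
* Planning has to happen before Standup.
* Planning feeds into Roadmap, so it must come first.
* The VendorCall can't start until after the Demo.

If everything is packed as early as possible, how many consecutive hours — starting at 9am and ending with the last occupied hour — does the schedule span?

7 hours

The precedence chain requires at least 4 distinct hours.
With at most 1 per hour and 7 meetings, at least 7 hours are needed.
7 works (last occupied hour: 3pm): for example Roadmap -> 12pm; AllHands -> 3pm; VendorCall -> 10am; Standup -> 1pm; Demo -> 9am; Planning -> 11am; Triage -> 2pm.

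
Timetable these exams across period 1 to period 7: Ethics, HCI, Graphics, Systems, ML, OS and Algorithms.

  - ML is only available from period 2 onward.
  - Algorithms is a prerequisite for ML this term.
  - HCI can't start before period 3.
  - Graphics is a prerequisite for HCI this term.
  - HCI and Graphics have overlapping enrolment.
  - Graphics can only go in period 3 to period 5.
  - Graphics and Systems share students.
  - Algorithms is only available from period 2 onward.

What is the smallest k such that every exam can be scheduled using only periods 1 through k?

4 periods

The precedence chain requires at least 2 distinct periods.
Propagating the time windows through the other constraints, HCI can't land before period 4, so the schedule must run through at least period 4.
4 works (last occupied period: period 4): for example HCI -> period 4; Systems -> period 1; Graphics -> period 3; Algorithms -> period 2; OS -> period 1; Ethics -> period 1; ML -> period 3.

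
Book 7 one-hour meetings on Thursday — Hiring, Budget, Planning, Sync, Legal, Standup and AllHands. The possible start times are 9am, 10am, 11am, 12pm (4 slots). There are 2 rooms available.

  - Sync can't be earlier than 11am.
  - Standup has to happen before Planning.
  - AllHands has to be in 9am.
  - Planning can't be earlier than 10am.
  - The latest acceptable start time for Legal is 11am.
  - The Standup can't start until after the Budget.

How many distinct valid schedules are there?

Splitting on Hiring: it can be 9am (3), 10am (9), 11am (7), 12pm (8). Listing each branch's schedules as (Budget, Planning, Sync, Legal, Standup, AllHands):
Hiring=9am: (10am,12pm,11am,10am,11am,9am) (10am,12pm,12pm,10am,11am,9am) (10am,12pm,12pm,11am,11am,9am) — 3.
Hiring=10am: (9am,11am,12pm,11am,10am,9am) (9am,12pm,11am,10am,11am,9am) (9am,12pm,11am,11am,10am,9am) (9am,12pm,12pm,10am,11am,9am) (9am,12pm,12pm,11am,10am,9am) (9am,12pm,12pm,11am,11am,9am) (10am,12pm,11am,9am,11am,9am) (10am,12pm,12pm,9am,11am,9am) (10am,12pm,12pm,11am,11am,9am) — 9.
Hiring=11am: (9am,11am,12pm,10am,10am,9am) (9am,12pm,11am,10am,10am,9am) (9am,12pm,12pm,10am,10am,9am) (9am,12pm,12pm,10am,11am,9am) (9am,12pm,12pm,11am,10am,9am) (10am,12pm,12pm,9am,11am,9am) (10am,12pm,12pm,10am,11am,9am) — 7.
Hiring=12pm: (9am,11am,11am,10am,10am,9am) (9am,11am,12pm,10am,10am,9am) (9am,11am,12pm,11am,10am,9am) (9am,12pm,11am,10am,10am,9am) (9am,12pm,11am,10am,11am,9am) (9am,12pm,11am,11am,10am,9am) (10am,12pm,11am,9am,11am,9am) (10am,12pm,11am,10am,11am,9am) — 8.
Summing: 3 + 9 + 7 + 8 = 27.

27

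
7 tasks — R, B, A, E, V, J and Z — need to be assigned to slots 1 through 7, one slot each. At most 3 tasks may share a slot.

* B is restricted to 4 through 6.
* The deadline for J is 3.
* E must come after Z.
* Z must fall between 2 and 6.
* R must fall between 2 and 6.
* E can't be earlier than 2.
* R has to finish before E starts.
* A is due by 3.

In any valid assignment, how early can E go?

3

E is available from 2; precedence pushes E to at least 3.
E at 3 is achievable: A in 1, B in 4, R in 2, Z in 2, V in 1, J in 1, E in 3.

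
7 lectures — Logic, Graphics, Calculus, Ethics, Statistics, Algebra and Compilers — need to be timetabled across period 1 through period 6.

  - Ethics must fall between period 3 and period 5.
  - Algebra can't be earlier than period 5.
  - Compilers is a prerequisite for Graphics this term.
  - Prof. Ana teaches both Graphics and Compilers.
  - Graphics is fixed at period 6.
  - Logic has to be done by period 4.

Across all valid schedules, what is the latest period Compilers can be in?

Downstream work caps Compilers at period 5.
Compilers at period 5 is achievable: Compilers=period 5; Algebra=period 5; Calculus=period 1; Graphics=period 6; Logic=period 1; Ethics=period 3; Statistics=period 1.

period 5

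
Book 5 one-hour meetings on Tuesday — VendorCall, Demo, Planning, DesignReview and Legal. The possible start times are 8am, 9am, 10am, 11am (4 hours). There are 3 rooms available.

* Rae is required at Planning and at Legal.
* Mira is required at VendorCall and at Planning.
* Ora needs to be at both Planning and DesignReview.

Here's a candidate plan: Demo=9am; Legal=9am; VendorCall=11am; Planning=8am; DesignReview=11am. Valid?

Valid

Mira is required at VendorCall and at Planning — holds.
There are 3 rooms available — holds.
Ora needs to be at both Planning and DesignReview — holds.
Rae is required at Planning and at Legal — holds.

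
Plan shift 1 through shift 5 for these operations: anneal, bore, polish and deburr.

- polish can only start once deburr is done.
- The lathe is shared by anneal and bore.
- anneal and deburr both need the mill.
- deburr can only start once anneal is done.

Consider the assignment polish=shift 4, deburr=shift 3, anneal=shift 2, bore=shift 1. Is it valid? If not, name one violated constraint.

Valid

polish can only start once deburr is done — holds.
The lathe is shared by anneal and bore — holds.
anneal and deburr both need the mill — holds.
deburr can only start once anneal is done — holds.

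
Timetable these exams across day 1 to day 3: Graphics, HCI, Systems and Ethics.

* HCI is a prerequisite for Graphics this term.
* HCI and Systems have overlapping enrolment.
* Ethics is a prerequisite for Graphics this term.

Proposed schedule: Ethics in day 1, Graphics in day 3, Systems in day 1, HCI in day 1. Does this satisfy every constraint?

HCI is a prerequisite for Graphics this term — holds.
Ethics is a prerequisite for Graphics this term — holds.
HCI and Systems have overlapping enrolment — violated.

No. HCI and Systems have overlapping enrolment is not satisfied.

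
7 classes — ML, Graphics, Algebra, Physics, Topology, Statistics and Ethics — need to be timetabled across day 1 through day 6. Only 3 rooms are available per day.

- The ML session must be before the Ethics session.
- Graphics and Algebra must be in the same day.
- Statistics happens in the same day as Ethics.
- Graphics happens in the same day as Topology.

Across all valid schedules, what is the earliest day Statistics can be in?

day 2

Statistics must be in the same day as Ethics, which can't be before day 2, so Statistics is at least day 2.
Statistics at day 2 is achievable: Graphics=day 3; Algebra=day 3; ML=day 1; Topology=day 3; Statistics=day 2; Physics=day 1; Ethics=day 2.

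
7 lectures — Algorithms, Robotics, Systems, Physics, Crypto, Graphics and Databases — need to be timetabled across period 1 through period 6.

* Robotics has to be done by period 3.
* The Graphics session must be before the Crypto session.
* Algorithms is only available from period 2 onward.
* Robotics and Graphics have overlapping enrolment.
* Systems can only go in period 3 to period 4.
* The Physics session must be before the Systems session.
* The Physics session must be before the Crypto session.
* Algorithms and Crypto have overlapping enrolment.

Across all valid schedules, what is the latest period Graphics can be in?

Downstream work caps Graphics at period 5.
Graphics at period 5 is achievable: Crypto -> period 6; Graphics -> period 5; Databases -> period 1; Physics -> period 1; Algorithms -> period 2; Robotics -> period 1; Systems -> period 3.

period 5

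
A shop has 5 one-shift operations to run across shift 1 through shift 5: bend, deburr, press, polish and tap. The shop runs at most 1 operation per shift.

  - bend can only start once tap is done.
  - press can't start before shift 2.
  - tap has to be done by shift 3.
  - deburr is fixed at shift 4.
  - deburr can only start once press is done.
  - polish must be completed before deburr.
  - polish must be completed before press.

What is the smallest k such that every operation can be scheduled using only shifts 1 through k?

5 shifts

The precedence chain requires at least 3 distinct shifts.
With at most 1 per shift and 5 operations, at least 5 shifts are needed.
deburr can't be placed before shift 4, so the schedule must run through at least shift 4.
5 works (last occupied shift: shift 5): for example tap in shift 1, bend in shift 5, polish in shift 2, deburr in shift 4, press in shift 3.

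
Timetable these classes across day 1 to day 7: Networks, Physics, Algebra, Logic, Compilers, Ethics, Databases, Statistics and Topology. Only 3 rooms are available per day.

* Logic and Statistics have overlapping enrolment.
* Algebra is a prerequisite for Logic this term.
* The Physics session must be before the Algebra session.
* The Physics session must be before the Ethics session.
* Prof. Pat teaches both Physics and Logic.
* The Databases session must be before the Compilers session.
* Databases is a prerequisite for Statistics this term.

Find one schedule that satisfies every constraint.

Topology in day 3, Databases in day 1, Algebra in day 2, Compilers in day 2, Physics in day 1, Networks in day 1, Ethics in day 2, Logic in day 3, Statistics in day 4

Checking: Physics(day 1) before Algebra(day 2); Algebra(day 2) before Logic(day 3); Physics(day 1) before Ethics(day 2); Databases(day 1) before Statistics(day 4); Databases(day 1) before Compilers(day 2); Logic(day 3) != Statistics(day 4); Physics(day 1) != Logic(day 3); max 3 per day (cap 3).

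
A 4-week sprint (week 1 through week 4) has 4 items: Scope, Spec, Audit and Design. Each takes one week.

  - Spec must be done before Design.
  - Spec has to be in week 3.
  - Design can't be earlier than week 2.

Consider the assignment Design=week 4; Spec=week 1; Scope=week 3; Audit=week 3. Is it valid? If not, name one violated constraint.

Invalid. Spec has to be in week 3.

Spec has to be in week 3 — violated.
Design can't be earlier than week 2 — holds.
Spec must be done before Design — holds.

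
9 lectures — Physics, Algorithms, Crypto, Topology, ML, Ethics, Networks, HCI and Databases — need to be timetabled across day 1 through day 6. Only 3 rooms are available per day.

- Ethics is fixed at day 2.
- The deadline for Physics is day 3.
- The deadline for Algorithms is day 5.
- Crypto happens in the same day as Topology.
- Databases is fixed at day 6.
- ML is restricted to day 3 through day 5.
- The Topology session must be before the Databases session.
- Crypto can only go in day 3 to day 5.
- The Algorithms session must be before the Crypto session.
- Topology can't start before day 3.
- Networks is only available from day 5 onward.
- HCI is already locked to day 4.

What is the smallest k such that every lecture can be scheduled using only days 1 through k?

6

The precedence chain requires at least 3 distinct days.
With at most 3 per day and 9 lectures, at least 3 days are needed.
Databases can't be placed before day 6, so the schedule must run through at least day 6.
6 works (last occupied day: day 6): for example Crypto -> day 3, ML -> day 3, Networks -> day 5, Topology -> day 3, Physics -> day 1, Databases -> day 6, HCI -> day 4, Algorithms -> day 1, Ethics -> day 2.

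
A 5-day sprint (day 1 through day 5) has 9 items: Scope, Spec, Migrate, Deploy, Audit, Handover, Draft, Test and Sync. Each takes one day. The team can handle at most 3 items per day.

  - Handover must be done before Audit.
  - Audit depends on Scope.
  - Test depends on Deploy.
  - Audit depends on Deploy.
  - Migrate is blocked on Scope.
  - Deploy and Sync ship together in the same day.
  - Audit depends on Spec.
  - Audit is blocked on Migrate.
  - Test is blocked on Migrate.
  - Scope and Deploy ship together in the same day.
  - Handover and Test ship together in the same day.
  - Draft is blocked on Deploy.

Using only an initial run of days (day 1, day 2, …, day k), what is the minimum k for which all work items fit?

4 days

The precedence chain requires at least 4 distinct days.
With at most 3 per day and 9 work items, at least 3 days are needed.
4 works (last occupied day: day 4): for example Deploy=day 1, Migrate=day 2, Spec=day 2, Sync=day 1, Test=day 3, Draft=day 2, Handover=day 3, Scope=day 1, Audit=day 4.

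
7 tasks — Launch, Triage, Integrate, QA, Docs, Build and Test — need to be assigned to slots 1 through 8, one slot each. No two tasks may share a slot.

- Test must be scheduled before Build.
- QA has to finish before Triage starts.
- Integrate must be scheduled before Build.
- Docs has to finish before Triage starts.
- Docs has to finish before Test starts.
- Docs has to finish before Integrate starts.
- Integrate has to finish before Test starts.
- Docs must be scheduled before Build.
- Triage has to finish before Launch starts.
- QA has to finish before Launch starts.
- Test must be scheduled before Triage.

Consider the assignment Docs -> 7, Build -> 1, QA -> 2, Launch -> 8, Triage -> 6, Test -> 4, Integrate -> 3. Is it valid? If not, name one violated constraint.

Invalid. Docs must be scheduled before Build.

Docs must be scheduled before Build — violated.
Docs has to finish before Triage starts — violated.
Integrate has to finish before Test starts — holds.
QA has to finish before Launch starts — holds.
Docs has to finish before Test starts — violated.
Integrate must be scheduled before Build — violated.
Test must be scheduled before Build — violated.
Test must be scheduled before Triage — holds.
No two tasks may share a slot — holds.
QA has to finish before Triage starts — holds.
Docs has to finish before Integrate starts — violated.
Triage has to finish before Launch starts — holds.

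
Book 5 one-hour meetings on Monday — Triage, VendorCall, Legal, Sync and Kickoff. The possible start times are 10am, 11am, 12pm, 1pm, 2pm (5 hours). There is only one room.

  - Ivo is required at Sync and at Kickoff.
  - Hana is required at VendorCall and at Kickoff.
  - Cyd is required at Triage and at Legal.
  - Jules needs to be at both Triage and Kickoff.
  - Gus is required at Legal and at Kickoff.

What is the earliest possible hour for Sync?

Sync at 10am is achievable: Sync -> 10am; Triage -> 11am; Legal -> 1pm; Kickoff -> 2pm; VendorCall -> 12pm.

10am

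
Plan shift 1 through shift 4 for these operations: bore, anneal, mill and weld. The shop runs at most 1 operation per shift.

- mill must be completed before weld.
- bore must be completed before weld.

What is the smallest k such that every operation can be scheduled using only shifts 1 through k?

The precedence chain requires at least 2 distinct shifts.
With at most 1 per shift and 4 operations, at least 4 shifts are needed.
4 works (last occupied shift: shift 4): for example anneal -> shift 4; mill -> shift 2; bore -> shift 1; weld -> shift 3.

4 shifts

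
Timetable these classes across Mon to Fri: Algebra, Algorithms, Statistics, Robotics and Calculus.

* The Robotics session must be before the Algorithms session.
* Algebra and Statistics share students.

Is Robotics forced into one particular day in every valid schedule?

No

Robotics can be Mon (e.g. Algebra in Mon, Statistics in Tue, Robotics in Mon, Algorithms in Tue, Calculus in Mon) or Tue (e.g. Calculus=Mon; Statistics=Tue; Algebra=Mon; Robotics=Tue; Algorithms=Wed).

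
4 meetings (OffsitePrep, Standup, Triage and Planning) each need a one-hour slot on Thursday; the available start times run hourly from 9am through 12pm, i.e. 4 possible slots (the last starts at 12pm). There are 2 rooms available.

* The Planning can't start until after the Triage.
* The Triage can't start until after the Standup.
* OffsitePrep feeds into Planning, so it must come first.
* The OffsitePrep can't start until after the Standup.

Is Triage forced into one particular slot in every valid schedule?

Triage can be 10am (e.g. OffsitePrep -> 10am; Triage -> 10am; Planning -> 11am; Standup -> 9am) or 11am (e.g. OffsitePrep -> 10am; Triage -> 11am; Planning -> 12pm; Standup -> 9am).

No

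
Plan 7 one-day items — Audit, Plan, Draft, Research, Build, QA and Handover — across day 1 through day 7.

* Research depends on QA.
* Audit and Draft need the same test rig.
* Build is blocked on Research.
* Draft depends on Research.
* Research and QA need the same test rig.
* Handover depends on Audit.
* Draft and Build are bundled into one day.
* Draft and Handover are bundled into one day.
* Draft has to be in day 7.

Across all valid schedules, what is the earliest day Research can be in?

day 2

Precedence pushes Research to at least day 2; downstream work caps Research at day 6.
Research at day 2 is achievable: Draft in day 7, Build in day 7, Audit in day 1, Plan in day 1, QA in day 1, Research in day 2, Handover in day 7.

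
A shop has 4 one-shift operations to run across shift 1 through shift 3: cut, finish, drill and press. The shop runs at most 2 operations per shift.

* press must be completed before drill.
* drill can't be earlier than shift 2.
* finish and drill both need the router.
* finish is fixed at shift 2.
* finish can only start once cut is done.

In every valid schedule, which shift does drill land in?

drill's window is shift 2–shift 3.
finish is fixed at shift 2, and drill can't share a shift with finish.
So drill must be shift 3.

shift 3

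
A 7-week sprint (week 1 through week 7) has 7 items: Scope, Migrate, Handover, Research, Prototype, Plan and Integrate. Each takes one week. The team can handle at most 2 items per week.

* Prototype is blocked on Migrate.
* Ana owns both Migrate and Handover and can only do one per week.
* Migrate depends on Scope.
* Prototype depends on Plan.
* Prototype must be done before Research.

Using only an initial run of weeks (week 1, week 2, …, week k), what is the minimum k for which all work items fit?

4

The precedence chain requires at least 4 distinct weeks.
With at most 2 per week and 7 work items, at least 4 weeks are needed.
4 works (last occupied week: week 4): for example Integrate=week 2, Prototype=week 3, Migrate=week 2, Handover=week 3, Plan=week 1, Research=week 4, Scope=week 1.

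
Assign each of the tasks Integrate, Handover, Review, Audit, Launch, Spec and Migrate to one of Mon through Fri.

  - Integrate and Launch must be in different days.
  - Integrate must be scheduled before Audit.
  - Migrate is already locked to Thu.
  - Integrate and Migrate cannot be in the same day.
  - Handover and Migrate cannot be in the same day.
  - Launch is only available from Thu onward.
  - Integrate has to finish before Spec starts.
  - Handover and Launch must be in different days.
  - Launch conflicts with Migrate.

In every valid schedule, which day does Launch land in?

Fri

Launch's window is Thu–Fri.
Migrate is fixed at Thu, and Launch can't share a day with Migrate.
So Launch must be Fri.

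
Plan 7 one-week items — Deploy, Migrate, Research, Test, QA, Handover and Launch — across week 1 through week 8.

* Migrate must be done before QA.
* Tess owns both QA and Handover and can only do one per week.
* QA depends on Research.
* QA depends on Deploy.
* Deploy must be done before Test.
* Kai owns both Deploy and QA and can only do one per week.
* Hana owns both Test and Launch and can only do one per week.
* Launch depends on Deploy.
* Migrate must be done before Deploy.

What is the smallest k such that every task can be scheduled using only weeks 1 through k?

4 weeks

The precedence chain requires at least 3 distinct weeks.
Could 3 weeks be enough, i.e. nothing placed later than week 3? No: QA must come after Migrate (at week 1 or later) → {week 2, week 3}; Migrate must come before QA (at week 3 or earlier) → {week 1, week 2}; Deploy must come after Migrate (at week 1 or later) → {week 2, week 3}; Test must come after Deploy (at week 2 or later) → {week 3}; Deploy must come before Test (at week 3 or earlier) → {week 2}; Launch must come after Deploy (at week 2 or later) → {week 3}; Launch can't share with Test (week 3) → nothing is left.
So 3 weeks is not enough.
4 works (last occupied week: week 4): for example Deploy in week 2, Handover in week 1, Launch in week 4, Research in week 1, QA in week 3, Test in week 3, Migrate in week 1.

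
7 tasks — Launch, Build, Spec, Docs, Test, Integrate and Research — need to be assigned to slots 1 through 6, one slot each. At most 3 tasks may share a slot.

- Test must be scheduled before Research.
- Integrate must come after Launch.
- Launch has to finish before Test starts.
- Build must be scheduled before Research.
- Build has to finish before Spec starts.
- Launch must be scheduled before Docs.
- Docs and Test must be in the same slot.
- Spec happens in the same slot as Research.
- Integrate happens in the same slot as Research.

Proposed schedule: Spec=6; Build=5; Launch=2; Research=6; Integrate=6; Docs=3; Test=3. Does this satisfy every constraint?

Yes, all constraints hold

Launch must be scheduled before Docs — holds.
At most 3 tasks may share a slot — holds.
Spec happens in the same slot as Research — holds.
Build has to finish before Spec starts — holds.
Build must be scheduled before Research — holds.
Docs and Test must be in the same slot — holds.
Integrate must come after Launch — holds.
Integrate happens in the same slot as Research — holds.
Test must be scheduled before Research — holds.
Launch has to finish before Test starts — holds.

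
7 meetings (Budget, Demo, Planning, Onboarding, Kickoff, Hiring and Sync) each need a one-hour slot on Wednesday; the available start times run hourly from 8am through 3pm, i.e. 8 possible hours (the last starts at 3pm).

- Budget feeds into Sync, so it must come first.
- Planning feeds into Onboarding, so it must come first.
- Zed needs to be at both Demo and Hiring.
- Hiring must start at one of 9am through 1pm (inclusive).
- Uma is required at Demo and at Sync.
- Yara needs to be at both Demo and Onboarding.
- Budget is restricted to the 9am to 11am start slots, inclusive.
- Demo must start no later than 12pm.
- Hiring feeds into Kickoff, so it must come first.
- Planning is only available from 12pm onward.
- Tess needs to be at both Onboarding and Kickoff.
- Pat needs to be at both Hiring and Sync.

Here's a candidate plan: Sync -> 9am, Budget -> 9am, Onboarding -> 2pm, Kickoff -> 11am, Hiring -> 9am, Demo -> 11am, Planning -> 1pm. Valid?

Tess needs to be at both Onboarding and Kickoff — holds.
Planning feeds into Onboarding, so it must come first — holds.
Budget is restricted to the 9am to 11am start slots, inclusive — holds.
Zed needs to be at both Demo and Hiring — holds.
Demo must start no later than 12pm — holds.
Pat needs to be at both Hiring and Sync — violated.
Hiring feeds into Kickoff, so it must come first — holds.
Yara needs to be at both Demo and Onboarding — holds.
Uma is required at Demo and at Sync — holds.
Budget feeds into Sync, so it must come first — violated.
Planning is only available from 12pm onward — holds.
Hiring must start at one of 9am through 1pm (inclusive) — holds.

No — it violates: Pat needs to be at both Hiring and Sync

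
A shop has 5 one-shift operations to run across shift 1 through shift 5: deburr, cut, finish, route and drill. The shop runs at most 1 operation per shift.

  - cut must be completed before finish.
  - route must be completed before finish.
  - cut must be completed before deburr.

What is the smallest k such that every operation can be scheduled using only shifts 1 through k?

The precedence chain requires at least 2 distinct shifts.
With at most 1 per shift and 5 operations, at least 5 shifts are needed.
5 works (last occupied shift: shift 5): for example drill in shift 5; cut in shift 1; deburr in shift 4; finish in shift 3; route in shift 2.

5 shifts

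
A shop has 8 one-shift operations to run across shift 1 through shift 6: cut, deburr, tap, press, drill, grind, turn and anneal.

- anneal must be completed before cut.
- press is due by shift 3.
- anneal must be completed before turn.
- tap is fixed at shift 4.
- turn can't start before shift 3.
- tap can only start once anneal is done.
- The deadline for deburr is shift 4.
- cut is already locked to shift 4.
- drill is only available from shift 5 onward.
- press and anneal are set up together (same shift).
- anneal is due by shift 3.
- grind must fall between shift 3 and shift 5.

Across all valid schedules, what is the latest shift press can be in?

Press's own window allows nothing later than shift 3.
press at shift 3 is achievable: grind in shift 3; cut in shift 4; tap in shift 4; drill in shift 5; deburr in shift 1; press in shift 3; anneal in shift 3; turn in shift 4.

shift 3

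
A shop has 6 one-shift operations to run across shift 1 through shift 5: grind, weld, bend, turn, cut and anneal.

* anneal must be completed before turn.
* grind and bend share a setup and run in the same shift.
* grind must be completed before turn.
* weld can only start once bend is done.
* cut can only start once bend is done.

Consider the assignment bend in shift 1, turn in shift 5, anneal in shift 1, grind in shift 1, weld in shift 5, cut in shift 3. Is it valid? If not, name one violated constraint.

Yes

anneal must be completed before turn — holds.
grind and bend share a setup and run in the same shift — holds.
weld can only start once bend is done — holds.
cut can only start once bend is done — holds.
grind must be completed before turn — holds.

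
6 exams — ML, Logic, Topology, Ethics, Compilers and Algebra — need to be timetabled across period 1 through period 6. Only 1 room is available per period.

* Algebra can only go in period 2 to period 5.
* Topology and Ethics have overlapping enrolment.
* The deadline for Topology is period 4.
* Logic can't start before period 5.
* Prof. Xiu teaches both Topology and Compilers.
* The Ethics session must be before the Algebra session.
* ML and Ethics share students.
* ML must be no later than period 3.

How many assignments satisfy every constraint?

Splitting on ML: it can be period 1 (12), period 2 (12), period 3 (12). Listing each branch's schedules as (Logic, Topology, Ethics, Compilers, Algebra) by period number:
ML=period 1: (5,2,3,6,4) (5,3,2,6,4) (5,4,2,6,3) (6,2,3,4,5) (6,2,3,5,4) (6,2,4,3,5) (6,3,2,4,5) (6,3,2,5,4) (6,3,4,2,5) (6,4,2,3,5) (6,4,2,5,3) (6,4,3,2,5) — 12.
ML=period 2: (5,1,3,6,4) (5,3,1,6,4) (5,4,1,6,3) (6,1,3,4,5) (6,1,3,5,4) (6,1,4,3,5) (6,3,1,4,5) (6,3,1,5,4) (6,3,4,1,5) (6,4,1,3,5) (6,4,1,5,3) (6,4,3,1,5) — 12.
ML=period 3: (5,1,2,6,4) (5,2,1,6,4) (5,4,1,6,2) (6,1,2,4,5) (6,1,2,5,4) (6,1,4,2,5) (6,2,1,4,5) (6,2,1,5,4) (6,2,4,1,5) (6,4,1,2,5) (6,4,1,5,2) (6,4,2,1,5) — 12.
Summing: 12 + 12 + 12 = 36.

36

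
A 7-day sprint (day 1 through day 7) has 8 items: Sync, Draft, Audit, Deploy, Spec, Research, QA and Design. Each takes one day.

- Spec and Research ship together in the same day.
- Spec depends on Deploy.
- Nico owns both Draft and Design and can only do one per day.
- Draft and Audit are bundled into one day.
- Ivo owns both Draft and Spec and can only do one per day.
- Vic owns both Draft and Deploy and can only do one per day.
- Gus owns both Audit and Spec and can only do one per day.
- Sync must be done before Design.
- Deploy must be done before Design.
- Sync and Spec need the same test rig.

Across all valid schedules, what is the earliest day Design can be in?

day 2

Precedence pushes Design to at least day 2.
Design at day 2 is achievable: QA in day 1, Deploy in day 1, Audit in day 3, Spec in day 2, Design in day 2, Draft in day 3, Research in day 2, Sync in day 1.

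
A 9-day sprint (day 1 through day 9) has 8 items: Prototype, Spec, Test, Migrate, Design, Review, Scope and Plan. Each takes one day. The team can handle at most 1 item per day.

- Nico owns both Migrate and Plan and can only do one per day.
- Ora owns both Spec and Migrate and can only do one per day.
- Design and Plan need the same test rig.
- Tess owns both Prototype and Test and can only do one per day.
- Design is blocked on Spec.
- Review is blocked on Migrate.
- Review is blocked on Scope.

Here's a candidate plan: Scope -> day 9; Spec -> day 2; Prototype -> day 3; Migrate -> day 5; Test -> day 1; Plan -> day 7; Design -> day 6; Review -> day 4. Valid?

The team can handle at most 1 item per day — holds.
Ora owns both Spec and Migrate and can only do one per day — holds.
Nico owns both Migrate and Plan and can only do one per day — holds.
Review is blocked on Migrate — violated.
Design is blocked on Spec — holds.
Review is blocked on Scope — violated.
Design and Plan need the same test rig — holds.
Tess owns both Prototype and Test and can only do one per day — holds.

Invalid. Review is blocked on Scope.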